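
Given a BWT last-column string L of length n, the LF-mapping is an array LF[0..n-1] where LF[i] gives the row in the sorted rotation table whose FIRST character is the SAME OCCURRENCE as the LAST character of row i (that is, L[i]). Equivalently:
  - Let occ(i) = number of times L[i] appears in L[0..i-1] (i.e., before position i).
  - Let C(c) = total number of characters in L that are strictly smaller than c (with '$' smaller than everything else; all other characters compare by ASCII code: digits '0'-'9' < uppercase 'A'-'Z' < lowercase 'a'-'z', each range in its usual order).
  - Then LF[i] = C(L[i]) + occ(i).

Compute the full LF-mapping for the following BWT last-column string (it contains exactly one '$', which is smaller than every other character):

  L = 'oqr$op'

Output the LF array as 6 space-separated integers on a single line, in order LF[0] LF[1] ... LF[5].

Char counts: '$':1, 'o':2, 'p':1, 'q':1, 'r':1
C (first-col start): C('$')=0, C('o')=1, C('p')=3, C('q')=4, C('r')=5
L[0]='o': occ=0, LF[0]=C('o')+0=1+0=1
L[1]='q': occ=0, LF[1]=C('q')+0=4+0=4
L[2]='r': occ=0, LF[2]=C('r')+0=5+0=5
L[3]='$': occ=0, LF[3]=C('$')+0=0+0=0
L[4]='o': occ=1, LF[4]=C('o')+1=1+1=2
L[5]='p': occ=0, LF[5]=C('p')+0=3+0=3

Answer: 1 4 5 0 2 3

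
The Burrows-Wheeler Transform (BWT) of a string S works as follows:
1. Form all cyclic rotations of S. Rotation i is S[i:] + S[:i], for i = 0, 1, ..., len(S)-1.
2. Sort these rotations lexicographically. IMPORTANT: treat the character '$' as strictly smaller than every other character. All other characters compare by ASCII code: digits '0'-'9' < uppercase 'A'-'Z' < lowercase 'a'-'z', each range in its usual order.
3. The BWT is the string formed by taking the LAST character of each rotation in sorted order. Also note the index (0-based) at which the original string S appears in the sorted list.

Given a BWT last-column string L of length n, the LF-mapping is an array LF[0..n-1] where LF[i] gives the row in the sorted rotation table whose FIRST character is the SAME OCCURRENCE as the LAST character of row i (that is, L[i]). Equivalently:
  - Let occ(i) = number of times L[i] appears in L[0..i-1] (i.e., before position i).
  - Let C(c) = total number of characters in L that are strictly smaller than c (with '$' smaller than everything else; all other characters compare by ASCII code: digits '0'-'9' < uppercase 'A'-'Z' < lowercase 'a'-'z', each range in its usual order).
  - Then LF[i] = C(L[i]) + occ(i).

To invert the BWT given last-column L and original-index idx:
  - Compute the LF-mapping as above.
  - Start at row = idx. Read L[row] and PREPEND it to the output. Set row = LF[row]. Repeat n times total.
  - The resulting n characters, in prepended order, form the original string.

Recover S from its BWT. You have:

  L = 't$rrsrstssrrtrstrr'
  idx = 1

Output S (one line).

LF mapping: 14 0 1 2 9 3 10 15 11 12 4 5 16 6 13 17 7 8
Walk LF starting at row 1, prepending L[row]:
  step 1: row=1, L[1]='$', prepend. Next row=LF[1]=0
  step 2: row=0, L[0]='t', prepend. Next row=LF[0]=14
  step 3: row=14, L[14]='s', prepend. Next row=LF[14]=13
  step 4: row=13, L[13]='r', prepend. Next row=LF[13]=6
  step 5: row=6, L[6]='s', prepend. Next row=LF[6]=10
  step 6: row=10, L[10]='r', prepend. Next row=LF[10]=4
  step 7: row=4, L[4]='s', prepend. Next row=LF[4]=9
  step 8: row=9, L[9]='s', prepend. Next row=LF[9]=12
  step 9: row=12, L[12]='t', prepend. Next row=LF[12]=16
  step 10: row=16, L[16]='r', prepend. Next row=LF[16]=7
  step 11: row=7, L[7]='t', prepend. Next row=LF[7]=15
  step 12: row=15, L[15]='t', prepend. Next row=LF[15]=17
  step 13: row=17, L[17]='r', prepend. Next row=LF[17]=8
  step 14: row=8, L[8]='s', prepend. Next row=LF[8]=11
  step 15: row=11, L[11]='r', prepend. Next row=LF[11]=5
  step 16: row=5, L[5]='r', prepend. Next row=LF[5]=3
  step 17: row=3, L[3]='r', prepend. Next row=LF[3]=2
  step 18: row=2, L[2]='r', prepend. Next row=LF[2]=1
Reversed output: rrrrsrttrtssrsrst$

Answer: rrrrsrttrtssrsrst$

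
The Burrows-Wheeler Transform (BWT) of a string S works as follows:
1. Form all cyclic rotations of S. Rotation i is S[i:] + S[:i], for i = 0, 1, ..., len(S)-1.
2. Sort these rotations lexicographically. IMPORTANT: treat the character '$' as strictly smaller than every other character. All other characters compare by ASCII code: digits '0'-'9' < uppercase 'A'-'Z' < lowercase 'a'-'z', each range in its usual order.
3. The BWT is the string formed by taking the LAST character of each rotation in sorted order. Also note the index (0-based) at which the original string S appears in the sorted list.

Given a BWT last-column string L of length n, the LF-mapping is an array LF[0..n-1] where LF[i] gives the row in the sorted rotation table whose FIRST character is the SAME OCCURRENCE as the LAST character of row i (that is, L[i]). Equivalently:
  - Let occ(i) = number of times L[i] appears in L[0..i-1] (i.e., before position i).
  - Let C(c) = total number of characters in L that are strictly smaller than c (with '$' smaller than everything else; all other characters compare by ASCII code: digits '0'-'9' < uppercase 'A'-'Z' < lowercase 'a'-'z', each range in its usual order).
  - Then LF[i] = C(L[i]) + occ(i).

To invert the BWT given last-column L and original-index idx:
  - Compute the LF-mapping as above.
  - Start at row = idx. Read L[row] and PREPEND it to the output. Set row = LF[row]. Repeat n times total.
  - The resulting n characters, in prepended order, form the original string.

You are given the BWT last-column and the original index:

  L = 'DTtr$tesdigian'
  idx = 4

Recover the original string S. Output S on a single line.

LF mapping: 1 2 12 10 0 13 5 11 4 7 6 8 3 9
Walk LF starting at row 4, prepending L[row]:
  step 1: row=4, L[4]='$', prepend. Next row=LF[4]=0
  step 2: row=0, L[0]='D', prepend. Next row=LF[0]=1
  step 3: row=1, L[1]='T', prepend. Next row=LF[1]=2
  step 4: row=2, L[2]='t', prepend. Next row=LF[2]=12
  step 5: row=12, L[12]='a', prepend. Next row=LF[12]=3
  step 6: row=3, L[3]='r', prepend. Next row=LF[3]=10
  step 7: row=10, L[10]='g', prepend. Next row=LF[10]=6
  step 8: row=6, L[6]='e', prepend. Next row=LF[6]=5
  step 9: row=5, L[5]='t', prepend. Next row=LF[5]=13
  step 10: row=13, L[13]='n', prepend. Next row=LF[13]=9
  step 11: row=9, L[9]='i', prepend. Next row=LF[9]=7
  step 12: row=7, L[7]='s', prepend. Next row=LF[7]=11
  step 13: row=11, L[11]='i', prepend. Next row=LF[11]=8
  step 14: row=8, L[8]='d', prepend. Next row=LF[8]=4
Reversed output: disintegratTD$

Answer: disintegratTD$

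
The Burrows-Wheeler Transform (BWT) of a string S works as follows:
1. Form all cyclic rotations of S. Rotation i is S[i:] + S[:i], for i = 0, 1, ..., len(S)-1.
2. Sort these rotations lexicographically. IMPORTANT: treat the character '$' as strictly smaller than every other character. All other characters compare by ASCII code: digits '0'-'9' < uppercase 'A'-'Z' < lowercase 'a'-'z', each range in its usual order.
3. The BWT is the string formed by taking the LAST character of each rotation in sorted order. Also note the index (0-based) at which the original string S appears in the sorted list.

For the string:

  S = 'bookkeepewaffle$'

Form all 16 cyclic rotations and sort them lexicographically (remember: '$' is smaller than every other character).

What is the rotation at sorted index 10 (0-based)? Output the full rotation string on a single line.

All 16 rotations (rotation i = S[i:]+S[:i]):
  rot[0] = bookkeepewaffle$
  rot[1] = ookkeepewaffle$b
  rot[2] = okkeepewaffle$bo
  rot[3] = kkeepewaffle$boo
  rot[4] = keepewaffle$book
  rot[5] = eepewaffle$bookk
  rot[6] = epewaffle$bookke
  rot[7] = pewaffle$bookkee
  rot[8] = ewaffle$bookkeep
  rot[9] = waffle$bookkeepe
  rot[10] = affle$bookkeepew
  rot[11] = ffle$bookkeepewa
  rot[12] = fle$bookkeepewaf
  rot[13] = le$bookkeepewaff
  rot[14] = e$bookkeepewaffl
  rot[15] = $bookkeepewaffle
Sorted (with $ < everything):
  sorted[0] = $bookkeepewaffle
  sorted[1] = affle$bookkeepew
  sorted[2] = bookkeepewaffle$
  sorted[3] = e$bookkeepewaffl
  sorted[4] = eepewaffle$bookk
  sorted[5] = epewaffle$bookke
  sorted[6] = ewaffle$bookkeep
  sorted[7] = ffle$bookkeepewa
  sorted[8] = fle$bookkeepewaf
  sorted[9] = keepewaffle$book
  sorted[10] = kkeepewaffle$boo
  sorted[11] = le$bookkeepewaff
  sorted[12] = okkeepewaffle$bo
  sorted[13] = ookkeepewaffle$b
  sorted[14] = pewaffle$bookkee
  sorted[15] = waffle$bookkeepe
sorted[10] = kkeepewaffle$boo

Answer: kkeepewaffle$boo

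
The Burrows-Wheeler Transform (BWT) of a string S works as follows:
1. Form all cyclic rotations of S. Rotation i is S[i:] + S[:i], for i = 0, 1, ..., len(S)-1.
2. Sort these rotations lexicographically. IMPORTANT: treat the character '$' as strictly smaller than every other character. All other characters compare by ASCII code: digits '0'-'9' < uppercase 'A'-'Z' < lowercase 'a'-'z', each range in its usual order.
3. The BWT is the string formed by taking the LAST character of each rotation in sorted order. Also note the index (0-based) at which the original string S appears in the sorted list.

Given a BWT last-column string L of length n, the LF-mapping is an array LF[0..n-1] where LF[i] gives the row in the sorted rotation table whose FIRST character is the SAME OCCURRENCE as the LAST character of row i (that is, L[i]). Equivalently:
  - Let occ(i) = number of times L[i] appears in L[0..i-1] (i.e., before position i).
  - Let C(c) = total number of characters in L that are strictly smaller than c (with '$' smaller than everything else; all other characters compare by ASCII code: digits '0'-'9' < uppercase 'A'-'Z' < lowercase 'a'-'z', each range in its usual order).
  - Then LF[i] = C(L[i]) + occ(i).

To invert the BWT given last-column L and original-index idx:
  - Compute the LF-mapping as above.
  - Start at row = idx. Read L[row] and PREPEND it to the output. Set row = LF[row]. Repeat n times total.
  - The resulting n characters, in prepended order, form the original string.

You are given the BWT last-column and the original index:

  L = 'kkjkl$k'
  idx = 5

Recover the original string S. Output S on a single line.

LF mapping: 2 3 1 4 6 0 5
Walk LF starting at row 5, prepending L[row]:
  step 1: row=5, L[5]='$', prepend. Next row=LF[5]=0
  step 2: row=0, L[0]='k', prepend. Next row=LF[0]=2
  step 3: row=2, L[2]='j', prepend. Next row=LF[2]=1
  step 4: row=1, L[1]='k', prepend. Next row=LF[1]=3
  step 5: row=3, L[3]='k', prepend. Next row=LF[3]=4
  step 6: row=4, L[4]='l', prepend. Next row=LF[4]=6
  step 7: row=6, L[6]='k', prepend. Next row=LF[6]=5
Reversed output: klkkjk$

Answer: klkkjk$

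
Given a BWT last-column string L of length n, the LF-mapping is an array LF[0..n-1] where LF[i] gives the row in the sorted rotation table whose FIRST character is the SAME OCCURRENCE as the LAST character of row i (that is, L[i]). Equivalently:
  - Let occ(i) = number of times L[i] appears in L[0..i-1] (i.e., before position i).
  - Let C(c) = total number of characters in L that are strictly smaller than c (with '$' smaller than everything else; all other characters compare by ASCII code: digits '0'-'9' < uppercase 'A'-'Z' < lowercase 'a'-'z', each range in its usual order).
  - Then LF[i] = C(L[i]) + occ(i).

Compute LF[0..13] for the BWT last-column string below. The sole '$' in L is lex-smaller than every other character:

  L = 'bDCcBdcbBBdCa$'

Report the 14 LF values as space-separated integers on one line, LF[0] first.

Char counts: '$':1, 'B':3, 'C':2, 'D':1, 'a':1, 'b':2, 'c':2, 'd':2
C (first-col start): C('$')=0, C('B')=1, C('C')=4, C('D')=6, C('a')=7, C('b')=8, C('c')=10, C('d')=12
L[0]='b': occ=0, LF[0]=C('b')+0=8+0=8
L[1]='D': occ=0, LF[1]=C('D')+0=6+0=6
L[2]='C': occ=0, LF[2]=C('C')+0=4+0=4
L[3]='c': occ=0, LF[3]=C('c')+0=10+0=10
L[4]='B': occ=0, LF[4]=C('B')+0=1+0=1
L[5]='d': occ=0, LF[5]=C('d')+0=12+0=12
L[6]='c': occ=1, LF[6]=C('c')+1=10+1=11
L[7]='b': occ=1, LF[7]=C('b')+1=8+1=9
L[8]='B': occ=1, LF[8]=C('B')+1=1+1=2
L[9]='B': occ=2, LF[9]=C('B')+2=1+2=3
L[10]='d': occ=1, LF[10]=C('d')+1=12+1=13
L[11]='C': occ=1, LF[11]=C('C')+1=4+1=5
L[12]='a': occ=0, LF[12]=C('a')+0=7+0=7
L[13]='$': occ=0, LF[13]=C('$')+0=0+0=0

Answer: 8 6 4 10 1 12 11 9 2 3 13 5 7 0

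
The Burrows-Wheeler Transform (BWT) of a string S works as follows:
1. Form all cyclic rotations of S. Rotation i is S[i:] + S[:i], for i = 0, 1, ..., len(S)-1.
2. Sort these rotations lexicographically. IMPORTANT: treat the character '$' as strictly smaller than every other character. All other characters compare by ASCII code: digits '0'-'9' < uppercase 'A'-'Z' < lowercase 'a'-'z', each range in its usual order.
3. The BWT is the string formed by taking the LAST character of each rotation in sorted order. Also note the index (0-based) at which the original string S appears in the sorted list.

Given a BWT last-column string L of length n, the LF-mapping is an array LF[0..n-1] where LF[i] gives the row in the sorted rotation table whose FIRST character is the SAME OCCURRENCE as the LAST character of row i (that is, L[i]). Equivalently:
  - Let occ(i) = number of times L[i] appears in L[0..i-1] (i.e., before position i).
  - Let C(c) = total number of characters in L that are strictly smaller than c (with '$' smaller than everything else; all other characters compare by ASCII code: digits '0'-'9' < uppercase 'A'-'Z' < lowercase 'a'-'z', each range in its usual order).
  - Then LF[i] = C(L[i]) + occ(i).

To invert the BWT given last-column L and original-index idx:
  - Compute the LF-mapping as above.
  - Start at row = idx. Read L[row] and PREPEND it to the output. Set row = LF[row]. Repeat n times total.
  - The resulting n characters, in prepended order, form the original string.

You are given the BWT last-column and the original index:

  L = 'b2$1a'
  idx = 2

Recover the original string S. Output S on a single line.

LF mapping: 4 2 0 1 3
Walk LF starting at row 2, prepending L[row]:
  step 1: row=2, L[2]='$', prepend. Next row=LF[2]=0
  step 2: row=0, L[0]='b', prepend. Next row=LF[0]=4
  step 3: row=4, L[4]='a', prepend. Next row=LF[4]=3
  step 4: row=3, L[3]='1', prepend. Next row=LF[3]=1
  step 5: row=1, L[1]='2', prepend. Next row=LF[1]=2
Reversed output: 21ab$

Answer: 21ab$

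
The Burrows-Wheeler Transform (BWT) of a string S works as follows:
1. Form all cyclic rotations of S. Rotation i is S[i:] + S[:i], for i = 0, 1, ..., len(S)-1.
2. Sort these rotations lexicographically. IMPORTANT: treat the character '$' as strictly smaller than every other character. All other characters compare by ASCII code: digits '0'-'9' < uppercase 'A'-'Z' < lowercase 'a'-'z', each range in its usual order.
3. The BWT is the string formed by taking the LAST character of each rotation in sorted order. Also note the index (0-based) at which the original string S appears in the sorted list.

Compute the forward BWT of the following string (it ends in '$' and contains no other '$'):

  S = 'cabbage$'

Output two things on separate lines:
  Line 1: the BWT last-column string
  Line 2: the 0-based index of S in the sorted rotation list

Answer: ecbba$ga
5

Derivation:
All 8 rotations (rotation i = S[i:]+S[:i]):
  rot[0] = cabbage$
  rot[1] = abbage$c
  rot[2] = bbage$ca
  rot[3] = bage$cab
  rot[4] = age$cabb
  rot[5] = ge$cabba
  rot[6] = e$cabbag
  rot[7] = $cabbage
Sorted (with $ < everything):
  sorted[0] = $cabbage  (last char: 'e')
  sorted[1] = abbage$c  (last char: 'c')
  sorted[2] = age$cabb  (last char: 'b')
  sorted[3] = bage$cab  (last char: 'b')
  sorted[4] = bbage$ca  (last char: 'a')
  sorted[5] = cabbage$  (last char: '$')
  sorted[6] = e$cabbag  (last char: 'g')
  sorted[7] = ge$cabba  (last char: 'a')
Last column: ecbba$ga
Original string S is at sorted index 5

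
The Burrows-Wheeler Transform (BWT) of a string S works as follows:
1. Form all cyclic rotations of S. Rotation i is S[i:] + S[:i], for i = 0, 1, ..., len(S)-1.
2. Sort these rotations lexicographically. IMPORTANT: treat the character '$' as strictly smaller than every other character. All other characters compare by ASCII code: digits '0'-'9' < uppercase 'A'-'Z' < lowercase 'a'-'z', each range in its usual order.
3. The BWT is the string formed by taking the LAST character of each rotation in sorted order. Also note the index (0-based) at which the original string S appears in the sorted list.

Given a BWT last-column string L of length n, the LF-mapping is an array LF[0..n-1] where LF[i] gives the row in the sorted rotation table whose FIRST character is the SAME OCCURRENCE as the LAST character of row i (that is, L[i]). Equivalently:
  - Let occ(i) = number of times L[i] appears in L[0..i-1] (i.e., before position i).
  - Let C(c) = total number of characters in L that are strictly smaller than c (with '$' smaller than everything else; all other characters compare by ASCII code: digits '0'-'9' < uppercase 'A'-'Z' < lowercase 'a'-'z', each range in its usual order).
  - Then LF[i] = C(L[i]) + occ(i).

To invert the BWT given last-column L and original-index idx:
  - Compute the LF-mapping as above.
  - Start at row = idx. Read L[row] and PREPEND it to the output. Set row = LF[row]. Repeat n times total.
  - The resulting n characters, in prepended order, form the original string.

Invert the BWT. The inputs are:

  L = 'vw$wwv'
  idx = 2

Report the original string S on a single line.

LF mapping: 1 3 0 4 5 2
Walk LF starting at row 2, prepending L[row]:
  step 1: row=2, L[2]='$', prepend. Next row=LF[2]=0
  step 2: row=0, L[0]='v', prepend. Next row=LF[0]=1
  step 3: row=1, L[1]='w', prepend. Next row=LF[1]=3
  step 4: row=3, L[3]='w', prepend. Next row=LF[3]=4
  step 5: row=4, L[4]='w', prepend. Next row=LF[4]=5
  step 6: row=5, L[5]='v', prepend. Next row=LF[5]=2
Reversed output: vwwwv$

Answer: vwwwv$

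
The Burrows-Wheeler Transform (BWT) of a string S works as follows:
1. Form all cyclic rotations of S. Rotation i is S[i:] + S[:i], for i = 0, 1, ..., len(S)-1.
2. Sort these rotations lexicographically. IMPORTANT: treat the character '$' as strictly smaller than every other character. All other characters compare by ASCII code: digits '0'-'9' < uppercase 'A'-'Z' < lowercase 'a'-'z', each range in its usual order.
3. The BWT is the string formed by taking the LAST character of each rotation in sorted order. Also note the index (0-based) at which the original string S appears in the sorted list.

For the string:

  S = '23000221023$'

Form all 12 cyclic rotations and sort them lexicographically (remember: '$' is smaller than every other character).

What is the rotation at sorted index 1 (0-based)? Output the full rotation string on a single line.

Answer: 000221023$23

Derivation:
All 12 rotations (rotation i = S[i:]+S[:i]):
  rot[0] = 23000221023$
  rot[1] = 3000221023$2
  rot[2] = 000221023$23
  rot[3] = 00221023$230
  rot[4] = 0221023$2300
  rot[5] = 221023$23000
  rot[6] = 21023$230002
  rot[7] = 1023$2300022
  rot[8] = 023$23000221
  rot[9] = 23$230002210
  rot[10] = 3$2300022102
  rot[11] = $23000221023
Sorted (with $ < everything):
  sorted[0] = $23000221023
  sorted[1] = 000221023$23
  sorted[2] = 00221023$230
  sorted[3] = 0221023$2300
  sorted[4] = 023$23000221
  sorted[5] = 1023$2300022
  sorted[6] = 21023$230002
  sorted[7] = 221023$23000
  sorted[8] = 23$230002210
  sorted[9] = 23000221023$
  sorted[10] = 3$2300022102
  sorted[11] = 3000221023$2
sorted[1] = 000221023$23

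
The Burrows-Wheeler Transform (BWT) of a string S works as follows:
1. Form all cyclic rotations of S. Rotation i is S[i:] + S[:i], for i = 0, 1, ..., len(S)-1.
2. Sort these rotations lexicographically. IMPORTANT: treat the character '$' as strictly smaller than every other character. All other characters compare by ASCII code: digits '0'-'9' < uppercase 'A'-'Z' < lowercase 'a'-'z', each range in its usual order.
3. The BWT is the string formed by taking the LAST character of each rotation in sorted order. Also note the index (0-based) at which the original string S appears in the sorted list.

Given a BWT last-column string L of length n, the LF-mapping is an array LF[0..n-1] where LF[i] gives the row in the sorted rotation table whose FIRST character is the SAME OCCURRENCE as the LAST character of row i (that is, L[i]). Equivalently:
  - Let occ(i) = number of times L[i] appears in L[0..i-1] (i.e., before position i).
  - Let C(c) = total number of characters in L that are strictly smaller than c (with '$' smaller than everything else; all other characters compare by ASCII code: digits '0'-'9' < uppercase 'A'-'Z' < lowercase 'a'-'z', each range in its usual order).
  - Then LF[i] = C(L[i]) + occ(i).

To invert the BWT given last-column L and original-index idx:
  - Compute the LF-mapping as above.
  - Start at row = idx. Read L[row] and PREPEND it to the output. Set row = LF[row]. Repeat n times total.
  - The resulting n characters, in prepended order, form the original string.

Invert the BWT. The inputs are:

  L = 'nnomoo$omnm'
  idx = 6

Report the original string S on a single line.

Answer: nonmmoomon$

Derivation:
LF mapping: 4 5 7 1 8 9 0 10 2 6 3
Walk LF starting at row 6, prepending L[row]:
  step 1: row=6, L[6]='$', prepend. Next row=LF[6]=0
  step 2: row=0, L[0]='n', prepend. Next row=LF[0]=4
  step 3: row=4, L[4]='o', prepend. Next row=LF[4]=8
  step 4: row=8, L[8]='m', prepend. Next row=LF[8]=2
  step 5: row=2, L[2]='o', prepend. Next row=LF[2]=7
  step 6: row=7, L[7]='o', prepend. Next row=LF[7]=10
  step 7: row=10, L[10]='m', prepend. Next row=LF[10]=3
  step 8: row=3, L[3]='m', prepend. Next row=LF[3]=1
  step 9: row=1, L[1]='n', prepend. Next row=LF[1]=5
  step 10: row=5, L[5]='o', prepend. Next row=LF[5]=9
  step 11: row=9, L[9]='n', prepend. Next row=LF[9]=6
Reversed output: nonmmoomon$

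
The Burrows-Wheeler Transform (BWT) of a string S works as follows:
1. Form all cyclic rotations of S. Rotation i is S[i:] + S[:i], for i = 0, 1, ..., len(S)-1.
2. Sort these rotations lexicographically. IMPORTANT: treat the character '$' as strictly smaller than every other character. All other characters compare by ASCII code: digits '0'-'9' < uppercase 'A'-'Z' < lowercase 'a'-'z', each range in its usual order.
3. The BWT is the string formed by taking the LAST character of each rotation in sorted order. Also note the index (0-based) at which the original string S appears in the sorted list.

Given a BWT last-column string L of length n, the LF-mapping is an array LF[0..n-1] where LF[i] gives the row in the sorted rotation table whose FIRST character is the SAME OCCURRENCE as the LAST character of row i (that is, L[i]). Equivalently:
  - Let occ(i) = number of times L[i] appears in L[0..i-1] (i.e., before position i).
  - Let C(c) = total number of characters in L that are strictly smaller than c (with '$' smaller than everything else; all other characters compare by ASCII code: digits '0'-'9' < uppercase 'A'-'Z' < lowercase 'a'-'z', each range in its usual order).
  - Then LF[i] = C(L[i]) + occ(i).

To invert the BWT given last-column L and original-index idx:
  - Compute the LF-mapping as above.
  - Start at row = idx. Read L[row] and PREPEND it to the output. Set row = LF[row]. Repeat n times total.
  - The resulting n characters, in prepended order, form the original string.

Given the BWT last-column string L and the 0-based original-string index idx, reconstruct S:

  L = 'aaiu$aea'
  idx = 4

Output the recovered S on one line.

Answer: auaeiaa$

Derivation:
LF mapping: 1 2 6 7 0 3 5 4
Walk LF starting at row 4, prepending L[row]:
  step 1: row=4, L[4]='$', prepend. Next row=LF[4]=0
  step 2: row=0, L[0]='a', prepend. Next row=LF[0]=1
  step 3: row=1, L[1]='a', prepend. Next row=LF[1]=2
  step 4: row=2, L[2]='i', prepend. Next row=LF[2]=6
  step 5: row=6, L[6]='e', prepend. Next row=LF[6]=5
  step 6: row=5, L[5]='a', prepend. Next row=LF[5]=3
  step 7: row=3, L[3]='u', prepend. Next row=LF[3]=7
  step 8: row=7, L[7]='a', prepend. Next row=LF[7]=4
Reversed output: auaeiaa$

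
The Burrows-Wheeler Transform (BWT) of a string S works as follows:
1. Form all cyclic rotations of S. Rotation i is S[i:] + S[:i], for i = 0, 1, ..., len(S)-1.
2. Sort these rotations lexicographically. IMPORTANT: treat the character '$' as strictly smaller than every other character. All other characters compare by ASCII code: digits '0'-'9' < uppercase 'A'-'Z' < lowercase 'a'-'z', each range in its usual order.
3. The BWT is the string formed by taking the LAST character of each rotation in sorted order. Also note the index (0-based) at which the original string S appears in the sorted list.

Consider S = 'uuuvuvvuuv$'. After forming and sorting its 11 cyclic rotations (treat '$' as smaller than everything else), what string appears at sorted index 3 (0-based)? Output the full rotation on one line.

All 11 rotations (rotation i = S[i:]+S[:i]):
  rot[0] = uuuvuvvuuv$
  rot[1] = uuvuvvuuv$u
  rot[2] = uvuvvuuv$uu
  rot[3] = vuvvuuv$uuu
  rot[4] = uvvuuv$uuuv
  rot[5] = vvuuv$uuuvu
  rot[6] = vuuv$uuuvuv
  rot[7] = uuv$uuuvuvv
  rot[8] = uv$uuuvuvvu
  rot[9] = v$uuuvuvvuu
  rot[10] = $uuuvuvvuuv
Sorted (with $ < everything):
  sorted[0] = $uuuvuvvuuv
  sorted[1] = uuuvuvvuuv$
  sorted[2] = uuv$uuuvuvv
  sorted[3] = uuvuvvuuv$u
  sorted[4] = uv$uuuvuvvu
  sorted[5] = uvuvvuuv$uu
  sorted[6] = uvvuuv$uuuv
  sorted[7] = v$uuuvuvvuu
  sorted[8] = vuuv$uuuvuv
  sorted[9] = vuvvuuv$uuu
  sorted[10] = vvuuv$uuuvu
sorted[3] = uuvuvvuuv$u

Answer: uuvuvvuuv$u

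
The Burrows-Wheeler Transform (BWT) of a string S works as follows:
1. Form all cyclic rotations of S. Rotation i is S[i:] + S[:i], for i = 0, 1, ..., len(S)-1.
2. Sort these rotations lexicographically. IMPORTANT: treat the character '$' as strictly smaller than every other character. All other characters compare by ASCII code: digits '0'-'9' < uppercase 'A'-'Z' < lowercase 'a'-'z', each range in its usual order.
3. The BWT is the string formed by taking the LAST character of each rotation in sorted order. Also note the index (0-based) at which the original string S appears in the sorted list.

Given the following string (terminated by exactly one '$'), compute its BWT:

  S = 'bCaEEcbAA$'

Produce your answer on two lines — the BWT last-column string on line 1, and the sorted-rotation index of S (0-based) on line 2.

Answer: AAbbaECc$E
8

Derivation:
All 10 rotations (rotation i = S[i:]+S[:i]):
  rot[0] = bCaEEcbAA$
  rot[1] = CaEEcbAA$b
  rot[2] = aEEcbAA$bC
  rot[3] = EEcbAA$bCa
  rot[4] = EcbAA$bCaE
  rot[5] = cbAA$bCaEE
  rot[6] = bAA$bCaEEc
  rot[7] = AA$bCaEEcb
  rot[8] = A$bCaEEcbA
  rot[9] = $bCaEEcbAA
Sorted (with $ < everything):
  sorted[0] = $bCaEEcbAA  (last char: 'A')
  sorted[1] = A$bCaEEcbA  (last char: 'A')
  sorted[2] = AA$bCaEEcb  (last char: 'b')
  sorted[3] = CaEEcbAA$b  (last char: 'b')
  sorted[4] = EEcbAA$bCa  (last char: 'a')
  sorted[5] = EcbAA$bCaE  (last char: 'E')
  sorted[6] = aEEcbAA$bC  (last char: 'C')
  sorted[7] = bAA$bCaEEc  (last char: 'c')
  sorted[8] = bCaEEcbAA$  (last char: '$')
  sorted[9] = cbAA$bCaEE  (last char: 'E')
Last column: AAbbaECc$E
Original string S is at sorted index 8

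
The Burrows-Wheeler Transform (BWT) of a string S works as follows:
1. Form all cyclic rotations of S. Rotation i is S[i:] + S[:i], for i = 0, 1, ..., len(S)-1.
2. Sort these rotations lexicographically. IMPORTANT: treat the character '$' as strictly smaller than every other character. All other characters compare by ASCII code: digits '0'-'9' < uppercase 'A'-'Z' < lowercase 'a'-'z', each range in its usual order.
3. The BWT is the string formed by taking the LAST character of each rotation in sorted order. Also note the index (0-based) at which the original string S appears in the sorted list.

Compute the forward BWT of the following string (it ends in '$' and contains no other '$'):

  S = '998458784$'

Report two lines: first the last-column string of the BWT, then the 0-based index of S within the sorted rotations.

Answer: 488487959$
9

Derivation:
All 10 rotations (rotation i = S[i:]+S[:i]):
  rot[0] = 998458784$
  rot[1] = 98458784$9
  rot[2] = 8458784$99
  rot[3] = 458784$998
  rot[4] = 58784$9984
  rot[5] = 8784$99845
  rot[6] = 784$998458
  rot[7] = 84$9984587
  rot[8] = 4$99845878
  rot[9] = $998458784
Sorted (with $ < everything):
  sorted[0] = $998458784  (last char: '4')
  sorted[1] = 4$99845878  (last char: '8')
  sorted[2] = 458784$998  (last char: '8')
  sorted[3] = 58784$9984  (last char: '4')
  sorted[4] = 784$998458  (last char: '8')
  sorted[5] = 84$9984587  (last char: '7')
  sorted[6] = 8458784$99  (last char: '9')
  sorted[7] = 8784$99845  (last char: '5')
  sorted[8] = 98458784$9  (last char: '9')
  sorted[9] = 998458784$  (last char: '$')
Last column: 488487959$
Original string S is at sorted index 9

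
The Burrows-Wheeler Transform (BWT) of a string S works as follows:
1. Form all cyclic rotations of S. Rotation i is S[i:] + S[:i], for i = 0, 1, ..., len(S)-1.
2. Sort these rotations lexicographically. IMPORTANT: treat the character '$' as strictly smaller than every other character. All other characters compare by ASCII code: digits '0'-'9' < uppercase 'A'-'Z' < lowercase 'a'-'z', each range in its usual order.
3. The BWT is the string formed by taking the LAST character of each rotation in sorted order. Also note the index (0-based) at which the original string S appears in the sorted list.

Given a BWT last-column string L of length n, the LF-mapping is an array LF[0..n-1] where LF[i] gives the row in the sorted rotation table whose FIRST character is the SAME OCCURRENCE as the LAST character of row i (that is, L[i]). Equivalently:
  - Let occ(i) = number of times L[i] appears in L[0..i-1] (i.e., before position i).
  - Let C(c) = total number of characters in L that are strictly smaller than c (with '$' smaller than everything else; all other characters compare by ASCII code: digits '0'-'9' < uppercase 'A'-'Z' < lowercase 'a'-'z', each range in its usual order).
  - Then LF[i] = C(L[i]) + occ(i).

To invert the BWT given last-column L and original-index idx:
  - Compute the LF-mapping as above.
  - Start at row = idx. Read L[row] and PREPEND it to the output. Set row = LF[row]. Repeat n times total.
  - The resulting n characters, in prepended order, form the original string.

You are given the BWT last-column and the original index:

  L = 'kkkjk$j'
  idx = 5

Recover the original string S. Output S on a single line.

Answer: kjkkjk$

Derivation:
LF mapping: 3 4 5 1 6 0 2
Walk LF starting at row 5, prepending L[row]:
  step 1: row=5, L[5]='$', prepend. Next row=LF[5]=0
  step 2: row=0, L[0]='k', prepend. Next row=LF[0]=3
  step 3: row=3, L[3]='j', prepend. Next row=LF[3]=1
  step 4: row=1, L[1]='k', prepend. Next row=LF[1]=4
  step 5: row=4, L[4]='k', prepend. Next row=LF[4]=6
  step 6: row=6, L[6]='j', prepend. Next row=LF[6]=2
  step 7: row=2, L[2]='k', prepend. Next row=LF[2]=5
Reversed output: kjkkjk$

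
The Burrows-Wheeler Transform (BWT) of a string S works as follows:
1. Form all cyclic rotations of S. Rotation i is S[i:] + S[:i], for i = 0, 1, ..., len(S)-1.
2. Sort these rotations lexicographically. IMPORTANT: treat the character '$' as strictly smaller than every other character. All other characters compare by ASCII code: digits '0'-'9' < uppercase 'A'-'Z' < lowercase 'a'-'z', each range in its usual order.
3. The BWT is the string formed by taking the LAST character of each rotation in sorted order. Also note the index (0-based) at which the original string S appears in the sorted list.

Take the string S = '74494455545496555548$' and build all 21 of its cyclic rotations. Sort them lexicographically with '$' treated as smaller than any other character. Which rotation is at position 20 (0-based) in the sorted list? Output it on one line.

Answer: 96555548$744944555454

Derivation:
All 21 rotations (rotation i = S[i:]+S[:i]):
  rot[0] = 74494455545496555548$
  rot[1] = 4494455545496555548$7
  rot[2] = 494455545496555548$74
  rot[3] = 94455545496555548$744
  rot[4] = 4455545496555548$7449
  rot[5] = 455545496555548$74494
  rot[6] = 55545496555548$744944
  rot[7] = 5545496555548$7449445
  rot[8] = 545496555548$74494455
  rot[9] = 45496555548$744944555
  rot[10] = 5496555548$7449445554
  rot[11] = 496555548$74494455545
  rot[12] = 96555548$744944555454
  rot[13] = 6555548$7449445554549
  rot[14] = 555548$74494455545496
  rot[15] = 55548$744944555454965
  rot[16] = 5548$7449445554549655
  rot[17] = 548$74494455545496555
  rot[18] = 48$744944555454965555
  rot[19] = 8$7449445554549655554
  rot[20] = $74494455545496555548
Sorted (with $ < everything):
  sorted[0] = $74494455545496555548
  sorted[1] = 4455545496555548$7449
  sorted[2] = 4494455545496555548$7
  sorted[3] = 45496555548$744944555
  sorted[4] = 455545496555548$74494
  sorted[5] = 48$744944555454965555
  sorted[6] = 494455545496555548$74
  sorted[7] = 496555548$74494455545
  sorted[8] = 545496555548$74494455
  sorted[9] = 548$74494455545496555
  sorted[10] = 5496555548$7449445554
  sorted[11] = 5545496555548$7449445
  sorted[12] = 5548$7449445554549655
  sorted[13] = 55545496555548$744944
  sorted[14] = 55548$744944555454965
  sorted[15] = 555548$74494455545496
  sorted[16] = 6555548$7449445554549
  sorted[17] = 74494455545496555548$
  sorted[18] = 8$7449445554549655554
  sorted[19] = 94455545496555548$744
  sorted[20] = 96555548$744944555454
sorted[20] = 96555548$744944555454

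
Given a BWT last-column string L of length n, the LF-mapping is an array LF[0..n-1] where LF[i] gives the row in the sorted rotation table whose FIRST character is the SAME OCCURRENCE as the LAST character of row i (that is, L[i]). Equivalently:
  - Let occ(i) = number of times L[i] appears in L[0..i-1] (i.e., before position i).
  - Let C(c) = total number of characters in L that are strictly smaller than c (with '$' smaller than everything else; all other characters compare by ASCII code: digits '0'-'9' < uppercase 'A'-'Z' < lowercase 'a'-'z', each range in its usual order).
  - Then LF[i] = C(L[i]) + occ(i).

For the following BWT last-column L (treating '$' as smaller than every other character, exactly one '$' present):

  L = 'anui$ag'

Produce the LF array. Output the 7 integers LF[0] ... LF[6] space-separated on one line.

Answer: 1 5 6 4 0 2 3

Derivation:
Char counts: '$':1, 'a':2, 'g':1, 'i':1, 'n':1, 'u':1
C (first-col start): C('$')=0, C('a')=1, C('g')=3, C('i')=4, C('n')=5, C('u')=6
L[0]='a': occ=0, LF[0]=C('a')+0=1+0=1
L[1]='n': occ=0, LF[1]=C('n')+0=5+0=5
L[2]='u': occ=0, LF[2]=C('u')+0=6+0=6
L[3]='i': occ=0, LF[3]=C('i')+0=4+0=4
L[4]='$': occ=0, LF[4]=C('$')+0=0+0=0
L[5]='a': occ=1, LF[5]=C('a')+1=1+1=2
L[6]='g': occ=0, LF[6]=C('g')+0=3+0=3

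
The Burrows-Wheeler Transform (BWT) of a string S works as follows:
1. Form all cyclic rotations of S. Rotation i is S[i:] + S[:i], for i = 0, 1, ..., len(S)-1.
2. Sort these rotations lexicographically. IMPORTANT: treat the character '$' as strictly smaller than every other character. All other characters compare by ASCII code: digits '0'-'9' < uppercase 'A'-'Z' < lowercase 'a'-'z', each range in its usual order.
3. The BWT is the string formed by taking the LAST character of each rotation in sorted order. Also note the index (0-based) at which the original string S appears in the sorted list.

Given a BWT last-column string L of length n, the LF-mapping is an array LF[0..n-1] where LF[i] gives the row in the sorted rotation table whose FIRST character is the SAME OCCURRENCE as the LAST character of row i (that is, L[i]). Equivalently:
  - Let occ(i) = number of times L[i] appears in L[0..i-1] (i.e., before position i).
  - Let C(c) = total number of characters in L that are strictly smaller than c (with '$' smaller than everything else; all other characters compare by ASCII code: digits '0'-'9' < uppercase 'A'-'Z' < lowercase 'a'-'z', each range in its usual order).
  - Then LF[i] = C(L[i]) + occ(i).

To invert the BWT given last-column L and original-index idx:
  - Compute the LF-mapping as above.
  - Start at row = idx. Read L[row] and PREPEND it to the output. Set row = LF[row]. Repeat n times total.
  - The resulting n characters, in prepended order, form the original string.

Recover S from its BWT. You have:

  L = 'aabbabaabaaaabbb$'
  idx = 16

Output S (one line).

LF mapping: 1 2 10 11 3 12 4 5 13 6 7 8 9 14 15 16 0
Walk LF starting at row 16, prepending L[row]:
  step 1: row=16, L[16]='$', prepend. Next row=LF[16]=0
  step 2: row=0, L[0]='a', prepend. Next row=LF[0]=1
  step 3: row=1, L[1]='a', prepend. Next row=LF[1]=2
  step 4: row=2, L[2]='b', prepend. Next row=LF[2]=10
  step 5: row=10, L[10]='a', prepend. Next row=LF[10]=7
  step 6: row=7, L[7]='a', prepend. Next row=LF[7]=5
  step 7: row=5, L[5]='b', prepend. Next row=LF[5]=12
  step 8: row=12, L[12]='a', prepend. Next row=LF[12]=9
  step 9: row=9, L[9]='a', prepend. Next row=LF[9]=6
  step 10: row=6, L[6]='a', prepend. Next row=LF[6]=4
  step 11: row=4, L[4]='a', prepend. Next row=LF[4]=3
  step 12: row=3, L[3]='b', prepend. Next row=LF[3]=11
  step 13: row=11, L[11]='a', prepend. Next row=LF[11]=8
  step 14: row=8, L[8]='b', prepend. Next row=LF[8]=13
  step 15: row=13, L[13]='b', prepend. Next row=LF[13]=14
  step 16: row=14, L[14]='b', prepend. Next row=LF[14]=15
  step 17: row=15, L[15]='b', prepend. Next row=LF[15]=16
Reversed output: bbbbabaaaabaabaa$

Answer: bbbbabaaaabaabaa$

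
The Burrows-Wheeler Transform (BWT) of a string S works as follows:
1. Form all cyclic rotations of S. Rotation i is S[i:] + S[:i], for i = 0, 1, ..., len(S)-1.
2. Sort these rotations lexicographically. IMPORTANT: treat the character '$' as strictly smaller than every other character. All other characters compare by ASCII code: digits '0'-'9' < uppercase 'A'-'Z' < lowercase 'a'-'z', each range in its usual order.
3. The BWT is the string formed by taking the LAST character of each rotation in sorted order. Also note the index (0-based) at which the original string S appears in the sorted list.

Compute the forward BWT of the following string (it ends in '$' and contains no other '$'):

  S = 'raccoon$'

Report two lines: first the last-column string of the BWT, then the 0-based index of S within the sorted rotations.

All 8 rotations (rotation i = S[i:]+S[:i]):
  rot[0] = raccoon$
  rot[1] = accoon$r
  rot[2] = ccoon$ra
  rot[3] = coon$rac
  rot[4] = oon$racc
  rot[5] = on$racco
  rot[6] = n$raccoo
  rot[7] = $raccoon
Sorted (with $ < everything):
  sorted[0] = $raccoon  (last char: 'n')
  sorted[1] = accoon$r  (last char: 'r')
  sorted[2] = ccoon$ra  (last char: 'a')
  sorted[3] = coon$rac  (last char: 'c')
  sorted[4] = n$raccoo  (last char: 'o')
  sorted[5] = on$racco  (last char: 'o')
  sorted[6] = oon$racc  (last char: 'c')
  sorted[7] = raccoon$  (last char: '$')
Last column: nracooc$
Original string S is at sorted index 7

Answer: nracooc$
7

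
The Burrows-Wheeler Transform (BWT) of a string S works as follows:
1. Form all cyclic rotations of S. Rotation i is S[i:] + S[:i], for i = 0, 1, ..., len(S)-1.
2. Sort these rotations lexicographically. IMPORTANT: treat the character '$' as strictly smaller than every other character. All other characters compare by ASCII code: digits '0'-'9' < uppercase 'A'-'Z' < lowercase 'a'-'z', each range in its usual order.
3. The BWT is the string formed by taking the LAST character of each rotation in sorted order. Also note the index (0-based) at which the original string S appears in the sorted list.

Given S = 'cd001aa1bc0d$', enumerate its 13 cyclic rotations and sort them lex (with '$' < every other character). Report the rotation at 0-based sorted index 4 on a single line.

All 13 rotations (rotation i = S[i:]+S[:i]):
  rot[0] = cd001aa1bc0d$
  rot[1] = d001aa1bc0d$c
  rot[2] = 001aa1bc0d$cd
  rot[3] = 01aa1bc0d$cd0
  rot[4] = 1aa1bc0d$cd00
  rot[5] = aa1bc0d$cd001
  rot[6] = a1bc0d$cd001a
  rot[7] = 1bc0d$cd001aa
  rot[8] = bc0d$cd001aa1
  rot[9] = c0d$cd001aa1b
  rot[10] = 0d$cd001aa1bc
  rot[11] = d$cd001aa1bc0
  rot[12] = $cd001aa1bc0d
Sorted (with $ < everything):
  sorted[0] = $cd001aa1bc0d
  sorted[1] = 001aa1bc0d$cd
  sorted[2] = 01aa1bc0d$cd0
  sorted[3] = 0d$cd001aa1bc
  sorted[4] = 1aa1bc0d$cd00
  sorted[5] = 1bc0d$cd001aa
  sorted[6] = a1bc0d$cd001a
  sorted[7] = aa1bc0d$cd001
  sorted[8] = bc0d$cd001aa1
  sorted[9] = c0d$cd001aa1b
  sorted[10] = cd001aa1bc0d$
  sorted[11] = d$cd001aa1bc0
  sorted[12] = d001aa1bc0d$c
sorted[4] = 1aa1bc0d$cd00

Answer: 1aa1bc0d$cd00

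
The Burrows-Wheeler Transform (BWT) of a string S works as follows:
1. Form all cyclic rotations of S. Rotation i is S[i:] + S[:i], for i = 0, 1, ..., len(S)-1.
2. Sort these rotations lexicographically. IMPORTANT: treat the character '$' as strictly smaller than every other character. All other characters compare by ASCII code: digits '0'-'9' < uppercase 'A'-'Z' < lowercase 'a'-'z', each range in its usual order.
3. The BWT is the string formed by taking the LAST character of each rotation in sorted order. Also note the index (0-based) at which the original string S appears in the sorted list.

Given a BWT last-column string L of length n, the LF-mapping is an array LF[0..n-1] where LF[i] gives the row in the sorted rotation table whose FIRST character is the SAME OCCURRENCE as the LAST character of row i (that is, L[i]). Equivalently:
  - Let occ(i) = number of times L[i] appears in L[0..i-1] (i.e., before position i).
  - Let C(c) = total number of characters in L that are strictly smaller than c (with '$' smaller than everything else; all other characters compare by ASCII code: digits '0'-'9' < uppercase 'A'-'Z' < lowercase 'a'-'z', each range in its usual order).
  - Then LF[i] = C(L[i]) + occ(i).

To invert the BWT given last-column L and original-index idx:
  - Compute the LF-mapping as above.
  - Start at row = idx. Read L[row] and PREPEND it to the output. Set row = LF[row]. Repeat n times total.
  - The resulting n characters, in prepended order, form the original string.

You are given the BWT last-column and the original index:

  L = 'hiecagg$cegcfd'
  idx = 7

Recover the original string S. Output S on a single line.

LF mapping: 12 13 6 2 1 9 10 0 3 7 11 4 8 5
Walk LF starting at row 7, prepending L[row]:
  step 1: row=7, L[7]='$', prepend. Next row=LF[7]=0
  step 2: row=0, L[0]='h', prepend. Next row=LF[0]=12
  step 3: row=12, L[12]='f', prepend. Next row=LF[12]=8
  step 4: row=8, L[8]='c', prepend. Next row=LF[8]=3
  step 5: row=3, L[3]='c', prepend. Next row=LF[3]=2
  step 6: row=2, L[2]='e', prepend. Next row=LF[2]=6
  step 7: row=6, L[6]='g', prepend. Next row=LF[6]=10
  step 8: row=10, L[10]='g', prepend. Next row=LF[10]=11
  step 9: row=11, L[11]='c', prepend. Next row=LF[11]=4
  step 10: row=4, L[4]='a', prepend. Next row=LF[4]=1
  step 11: row=1, L[1]='i', prepend. Next row=LF[1]=13
  step 12: row=13, L[13]='d', prepend. Next row=LF[13]=5
  step 13: row=5, L[5]='g', prepend. Next row=LF[5]=9
  step 14: row=9, L[9]='e', prepend. Next row=LF[9]=7
Reversed output: egdiacggeccfh$

Answer: egdiacggeccfh$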